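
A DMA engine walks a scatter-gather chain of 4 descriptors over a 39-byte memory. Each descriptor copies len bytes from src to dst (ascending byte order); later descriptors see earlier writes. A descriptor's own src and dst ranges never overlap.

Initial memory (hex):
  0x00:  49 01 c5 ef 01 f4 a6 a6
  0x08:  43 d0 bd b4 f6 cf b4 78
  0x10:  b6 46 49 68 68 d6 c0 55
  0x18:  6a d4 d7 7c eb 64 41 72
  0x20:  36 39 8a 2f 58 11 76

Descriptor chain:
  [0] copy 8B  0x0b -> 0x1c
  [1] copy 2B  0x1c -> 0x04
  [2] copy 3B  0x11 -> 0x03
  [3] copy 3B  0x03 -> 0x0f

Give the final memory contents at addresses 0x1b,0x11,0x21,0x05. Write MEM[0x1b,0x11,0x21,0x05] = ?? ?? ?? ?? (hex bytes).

[0] 0x0b->0x1c len=8 : b4 f6 cf b4 78 b6 46 49
[1] 0x1c->0x04 len=2 : b4 f6
[2] 0x11->0x03 len=3 : 46 49 68
[3] 0x03->0x0f len=3 : 46 49 68
query mem[0x1b]=0x7c, mem[0x11]=0x68, mem[0x21]=0xb6, mem[0x05]=0x68

MEM[0x1b,0x11,0x21,0x05] = 7c 68 b6 68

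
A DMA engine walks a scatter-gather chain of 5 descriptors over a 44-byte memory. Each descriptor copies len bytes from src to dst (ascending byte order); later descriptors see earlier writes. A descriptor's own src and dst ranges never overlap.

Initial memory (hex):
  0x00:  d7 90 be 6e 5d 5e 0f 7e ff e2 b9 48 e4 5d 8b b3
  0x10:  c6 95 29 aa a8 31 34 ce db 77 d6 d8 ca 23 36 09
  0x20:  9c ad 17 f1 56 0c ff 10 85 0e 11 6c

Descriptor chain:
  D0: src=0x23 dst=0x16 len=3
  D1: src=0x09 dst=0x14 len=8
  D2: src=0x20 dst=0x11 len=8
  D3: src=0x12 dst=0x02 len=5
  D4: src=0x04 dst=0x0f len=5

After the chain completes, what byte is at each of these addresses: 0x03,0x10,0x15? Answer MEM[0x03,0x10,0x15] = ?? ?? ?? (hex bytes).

MEM[0x03,0x10,0x15] = 17 56 56

[0] 0x23->0x16 len=3 : f1 56 0c
[1] 0x09->0x14 len=8 : e2 b9 48 e4 5d 8b b3 c6
[2] 0x20->0x11 len=8 : 9c ad 17 f1 56 0c ff 10
[3] 0x12->0x02 len=5 : ad 17 f1 56 0c
[4] 0x04->0x0f len=5 : f1 56 0c 7e ff
query mem[0x03]=0x17, mem[0x10]=0x56, mem[0x15]=0x56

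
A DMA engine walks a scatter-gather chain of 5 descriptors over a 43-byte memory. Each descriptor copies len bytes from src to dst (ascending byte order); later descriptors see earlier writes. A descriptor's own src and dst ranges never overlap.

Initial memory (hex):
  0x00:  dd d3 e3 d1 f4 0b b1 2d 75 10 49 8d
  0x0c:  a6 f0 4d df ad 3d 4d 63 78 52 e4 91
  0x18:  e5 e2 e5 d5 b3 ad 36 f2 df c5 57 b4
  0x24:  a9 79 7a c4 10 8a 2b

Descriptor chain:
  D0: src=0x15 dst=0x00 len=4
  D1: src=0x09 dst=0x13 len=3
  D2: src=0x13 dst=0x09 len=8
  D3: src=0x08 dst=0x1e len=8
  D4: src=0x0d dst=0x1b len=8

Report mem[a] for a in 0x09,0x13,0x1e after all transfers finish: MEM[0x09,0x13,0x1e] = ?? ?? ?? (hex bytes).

  after D0: wrote 4B at 0x00 = 52e491e5
  after D1: wrote 3B at 0x13 = 10498d
  after D2: wrote 8B at 0x09 = 10498de491e5e2e5
  after D3: wrote 8B at 0x1e = 7510498de491e5e2
  after D4: wrote 8B at 0x1b = 91e5e2e53d4d1049
query mem[0x09]=0x10, mem[0x13]=0x10, mem[0x1e]=0xe5

MEM[0x09,0x13,0x1e] = 10 10 e5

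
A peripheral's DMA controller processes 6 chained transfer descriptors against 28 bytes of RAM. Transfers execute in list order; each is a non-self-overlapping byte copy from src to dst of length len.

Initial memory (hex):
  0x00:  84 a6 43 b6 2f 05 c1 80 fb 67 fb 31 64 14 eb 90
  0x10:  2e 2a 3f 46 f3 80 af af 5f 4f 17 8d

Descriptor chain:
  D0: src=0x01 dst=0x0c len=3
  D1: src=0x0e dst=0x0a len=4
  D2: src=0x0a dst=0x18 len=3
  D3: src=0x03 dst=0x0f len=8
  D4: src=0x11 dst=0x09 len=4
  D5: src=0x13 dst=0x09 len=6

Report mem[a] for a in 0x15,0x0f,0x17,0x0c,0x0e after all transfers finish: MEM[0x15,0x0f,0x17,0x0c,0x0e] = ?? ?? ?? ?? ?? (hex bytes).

  after D0: wrote 3B at 0x0c = a643b6
  after D1: wrote 4B at 0x0a = b6902e2a
  after D2: wrote 3B at 0x18 = b6902e
  after D3: wrote 8B at 0x0f = b62f05c180fb67b6
  after D4: wrote 4B at 0x09 = 05c180fb
  after D5: wrote 6B at 0x09 = 80fb67b6afb6
query mem[0x15]=0x67, mem[0x0f]=0xb6, mem[0x17]=0xaf, mem[0x0c]=0xb6, mem[0x0e]=0xb6

MEM[0x15,0x0f,0x17,0x0c,0x0e] = 67 b6 af b6 b6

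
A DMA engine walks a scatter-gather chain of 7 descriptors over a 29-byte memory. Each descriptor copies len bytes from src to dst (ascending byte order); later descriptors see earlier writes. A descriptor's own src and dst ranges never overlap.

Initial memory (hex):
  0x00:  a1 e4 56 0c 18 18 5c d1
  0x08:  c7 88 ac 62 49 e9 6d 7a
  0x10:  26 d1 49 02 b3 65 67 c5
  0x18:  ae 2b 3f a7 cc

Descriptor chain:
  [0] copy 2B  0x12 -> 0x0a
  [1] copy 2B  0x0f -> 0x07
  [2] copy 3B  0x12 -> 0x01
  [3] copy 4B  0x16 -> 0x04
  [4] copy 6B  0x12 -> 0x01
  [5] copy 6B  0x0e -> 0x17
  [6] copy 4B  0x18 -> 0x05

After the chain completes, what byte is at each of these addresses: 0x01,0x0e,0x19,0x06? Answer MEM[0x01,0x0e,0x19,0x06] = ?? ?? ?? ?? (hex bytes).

  after D0: wrote 2B at 0x0a = 4902
  after D1: wrote 2B at 0x07 = 7a26
  after D2: wrote 3B at 0x01 = 4902b3
  after D3: wrote 4B at 0x04 = 67c5ae2b
  after D4: wrote 6B at 0x01 = 4902b36567c5
  after D5: wrote 6B at 0x17 = 6d7a26d14902
  after D6: wrote 4B at 0x05 = 7a26d149
query mem[0x01]=0x49, mem[0x0e]=0x6d, mem[0x19]=0x26, mem[0x06]=0x26

MEM[0x01,0x0e,0x19,0x06] = 49 6d 26 26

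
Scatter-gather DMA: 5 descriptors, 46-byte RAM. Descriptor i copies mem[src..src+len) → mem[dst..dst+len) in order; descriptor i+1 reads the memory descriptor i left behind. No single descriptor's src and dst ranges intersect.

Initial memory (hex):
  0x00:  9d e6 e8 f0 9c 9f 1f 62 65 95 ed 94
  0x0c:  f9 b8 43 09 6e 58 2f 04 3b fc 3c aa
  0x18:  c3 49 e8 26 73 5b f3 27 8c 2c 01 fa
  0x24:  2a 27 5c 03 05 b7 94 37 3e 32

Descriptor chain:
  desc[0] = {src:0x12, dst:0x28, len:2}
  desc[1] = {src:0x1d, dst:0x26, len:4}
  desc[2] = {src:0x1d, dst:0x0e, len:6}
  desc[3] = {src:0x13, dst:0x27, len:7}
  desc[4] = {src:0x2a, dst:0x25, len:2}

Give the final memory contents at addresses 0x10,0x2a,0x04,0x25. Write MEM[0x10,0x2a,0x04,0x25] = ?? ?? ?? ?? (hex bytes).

#0 dst[0x28+2] := {0x2f,0x04}
#1 dst[0x26+4] := {0x5b,0xf3,0x27,0x8c}
#2 dst[0x0e+6] := {0x5b,0xf3,0x27,0x8c,0x2c,0x01}
#3 dst[0x27+7] := {0x01,0x3b,0xfc,0x3c,0xaa,0xc3,0x49}
#4 dst[0x25+2] := {0x3c,0xaa}
query mem[0x10]=0x27, mem[0x2a]=0x3c, mem[0x04]=0x9c, mem[0x25]=0x3c

MEM[0x10,0x2a,0x04,0x25] = 27 3c 9c 3c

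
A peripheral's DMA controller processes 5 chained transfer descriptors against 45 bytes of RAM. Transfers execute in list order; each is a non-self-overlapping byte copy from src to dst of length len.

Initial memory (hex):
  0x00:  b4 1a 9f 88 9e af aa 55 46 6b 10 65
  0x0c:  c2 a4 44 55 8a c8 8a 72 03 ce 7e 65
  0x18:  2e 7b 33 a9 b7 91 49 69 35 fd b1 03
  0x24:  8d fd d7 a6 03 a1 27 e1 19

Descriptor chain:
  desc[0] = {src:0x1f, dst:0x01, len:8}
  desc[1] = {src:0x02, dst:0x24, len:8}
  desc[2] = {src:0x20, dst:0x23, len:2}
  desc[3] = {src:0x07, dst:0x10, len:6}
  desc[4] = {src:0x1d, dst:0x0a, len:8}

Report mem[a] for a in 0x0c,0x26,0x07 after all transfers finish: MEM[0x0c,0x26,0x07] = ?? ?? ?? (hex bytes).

[0] 0x1f->0x01 len=8 : 69 35 fd b1 03 8d fd d7
[1] 0x02->0x24 len=8 : 35 fd b1 03 8d fd d7 6b
[2] 0x20->0x23 len=2 : 35 fd
[3] 0x07->0x10 len=6 : fd d7 6b 10 65 c2
[4] 0x1d->0x0a len=8 : 91 49 69 35 fd b1 35 fd
query mem[0x0c]=0x69, mem[0x26]=0xb1, mem[0x07]=0xfd

MEM[0x0c,0x26,0x07] = 69 b1 fd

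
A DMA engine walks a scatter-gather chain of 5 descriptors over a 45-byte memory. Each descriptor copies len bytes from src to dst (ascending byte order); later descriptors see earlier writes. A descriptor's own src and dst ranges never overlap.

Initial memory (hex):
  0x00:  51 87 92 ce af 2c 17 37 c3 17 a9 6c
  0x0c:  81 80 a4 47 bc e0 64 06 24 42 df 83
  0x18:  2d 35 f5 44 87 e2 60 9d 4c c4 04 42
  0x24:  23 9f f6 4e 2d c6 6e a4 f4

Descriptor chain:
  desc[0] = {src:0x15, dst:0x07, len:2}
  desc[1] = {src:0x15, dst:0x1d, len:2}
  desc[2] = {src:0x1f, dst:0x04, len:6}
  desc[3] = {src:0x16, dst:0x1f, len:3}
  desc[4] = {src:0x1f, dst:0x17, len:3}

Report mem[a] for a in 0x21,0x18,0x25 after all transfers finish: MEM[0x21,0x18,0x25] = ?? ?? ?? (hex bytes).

MEM[0x21,0x18,0x25] = 2d 83 9f

#0 dst[0x07+2] := {0x42,0xdf}
#1 dst[0x1d+2] := {0x42,0xdf}
#2 dst[0x04+6] := {0x9d,0x4c,0xc4,0x04,0x42,0x23}
#3 dst[0x1f+3] := {0xdf,0x83,0x2d}
#4 dst[0x17+3] := {0xdf,0x83,0x2d}
query mem[0x21]=0x2d, mem[0x18]=0x83, mem[0x25]=0x9f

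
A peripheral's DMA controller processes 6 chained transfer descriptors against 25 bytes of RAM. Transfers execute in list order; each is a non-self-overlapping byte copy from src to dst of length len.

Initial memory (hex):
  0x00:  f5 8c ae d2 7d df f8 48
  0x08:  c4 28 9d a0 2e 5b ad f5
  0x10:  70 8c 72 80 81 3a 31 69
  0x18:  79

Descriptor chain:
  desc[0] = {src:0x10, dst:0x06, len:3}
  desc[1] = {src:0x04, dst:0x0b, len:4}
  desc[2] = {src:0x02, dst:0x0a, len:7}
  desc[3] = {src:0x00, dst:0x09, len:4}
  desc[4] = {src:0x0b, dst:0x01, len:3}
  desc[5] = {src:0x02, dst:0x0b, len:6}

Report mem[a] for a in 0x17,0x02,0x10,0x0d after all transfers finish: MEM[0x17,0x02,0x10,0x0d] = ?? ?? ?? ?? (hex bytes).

#0 dst[0x06+3] := {0x70,0x8c,0x72}
#1 dst[0x0b+4] := {0x7d,0xdf,0x70,0x8c}
#2 dst[0x0a+7] := {0xae,0xd2,0x7d,0xdf,0x70,0x8c,0x72}
#3 dst[0x09+4] := {0xf5,0x8c,0xae,0xd2}
#4 dst[0x01+3] := {0xae,0xd2,0xdf}
#5 dst[0x0b+6] := {0xd2,0xdf,0x7d,0xdf,0x70,0x8c}
query mem[0x17]=0x69, mem[0x02]=0xd2, mem[0x10]=0x8c, mem[0x0d]=0x7d

MEM[0x17,0x02,0x10,0x0d] = 69 d2 8c 7d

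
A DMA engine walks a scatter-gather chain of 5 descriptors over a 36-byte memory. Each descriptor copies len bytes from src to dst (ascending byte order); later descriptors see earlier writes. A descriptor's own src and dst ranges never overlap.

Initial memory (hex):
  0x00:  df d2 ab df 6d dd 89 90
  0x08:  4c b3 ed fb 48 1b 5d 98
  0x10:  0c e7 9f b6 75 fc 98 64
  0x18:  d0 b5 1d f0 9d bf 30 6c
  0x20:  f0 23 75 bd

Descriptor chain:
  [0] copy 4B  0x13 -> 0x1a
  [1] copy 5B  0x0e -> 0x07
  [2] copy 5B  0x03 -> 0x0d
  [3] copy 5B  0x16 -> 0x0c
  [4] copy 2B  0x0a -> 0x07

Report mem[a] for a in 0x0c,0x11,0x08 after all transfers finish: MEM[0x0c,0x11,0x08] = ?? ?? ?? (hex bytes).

MEM[0x0c,0x11,0x08] = 98 5d 9f

D0: mem[0x1a..0x1d] <- [b6 75 fc 98]
D1: mem[0x07..0x0b] <- [5d 98 0c e7 9f]
D2: mem[0x0d..0x11] <- [df 6d dd 89 5d]
D3: mem[0x0c..0x10] <- [98 64 d0 b5 b6]
D4: mem[0x07..0x08] <- [e7 9f]
query mem[0x0c]=0x98, mem[0x11]=0x5d, mem[0x08]=0x9f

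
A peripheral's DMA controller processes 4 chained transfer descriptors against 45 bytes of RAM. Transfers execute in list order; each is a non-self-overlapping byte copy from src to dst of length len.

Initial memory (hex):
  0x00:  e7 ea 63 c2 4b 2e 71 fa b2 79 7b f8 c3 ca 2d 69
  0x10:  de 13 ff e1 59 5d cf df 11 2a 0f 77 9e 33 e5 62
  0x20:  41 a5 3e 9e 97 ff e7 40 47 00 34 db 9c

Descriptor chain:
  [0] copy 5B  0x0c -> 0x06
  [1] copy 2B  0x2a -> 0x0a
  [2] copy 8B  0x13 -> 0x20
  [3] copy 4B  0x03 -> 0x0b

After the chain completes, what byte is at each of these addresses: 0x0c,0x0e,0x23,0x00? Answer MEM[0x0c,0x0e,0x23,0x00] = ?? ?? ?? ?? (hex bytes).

MEM[0x0c,0x0e,0x23,0x00] = 4b c3 cf e7

D0: mem[0x06..0x0a] <- [c3 ca 2d 69 de]
D1: mem[0x0a..0x0b] <- [34 db]
D2: mem[0x20..0x27] <- [e1 59 5d cf df 11 2a 0f]
D3: mem[0x0b..0x0e] <- [c2 4b 2e c3]
query mem[0x0c]=0x4b, mem[0x0e]=0xc3, mem[0x23]=0xcf, mem[0x00]=0xe7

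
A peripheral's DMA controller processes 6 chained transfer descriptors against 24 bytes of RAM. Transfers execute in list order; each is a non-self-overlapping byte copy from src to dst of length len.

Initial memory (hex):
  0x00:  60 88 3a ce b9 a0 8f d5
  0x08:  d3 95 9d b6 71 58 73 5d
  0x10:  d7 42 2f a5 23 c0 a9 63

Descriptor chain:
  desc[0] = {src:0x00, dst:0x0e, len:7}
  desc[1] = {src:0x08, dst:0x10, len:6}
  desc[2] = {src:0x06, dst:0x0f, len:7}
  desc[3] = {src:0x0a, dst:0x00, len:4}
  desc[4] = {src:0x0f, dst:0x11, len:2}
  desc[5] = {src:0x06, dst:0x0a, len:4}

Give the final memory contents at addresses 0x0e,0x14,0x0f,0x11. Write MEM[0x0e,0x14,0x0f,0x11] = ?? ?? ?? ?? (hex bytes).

MEM[0x0e,0x14,0x0f,0x11] = 60 b6 8f 8f

#0 dst[0x0e+7] := {0x60,0x88,0x3a,0xce,0xb9,0xa0,0x8f}
#1 dst[0x10+6] := {0xd3,0x95,0x9d,0xb6,0x71,0x58}
#2 dst[0x0f+7] := {0x8f,0xd5,0xd3,0x95,0x9d,0xb6,0x71}
#3 dst[0x00+4] := {0x9d,0xb6,0x71,0x58}
#4 dst[0x11+2] := {0x8f,0xd5}
#5 dst[0x0a+4] := {0x8f,0xd5,0xd3,0x95}
query mem[0x0e]=0x60, mem[0x14]=0xb6, mem[0x0f]=0x8f, mem[0x11]=0x8f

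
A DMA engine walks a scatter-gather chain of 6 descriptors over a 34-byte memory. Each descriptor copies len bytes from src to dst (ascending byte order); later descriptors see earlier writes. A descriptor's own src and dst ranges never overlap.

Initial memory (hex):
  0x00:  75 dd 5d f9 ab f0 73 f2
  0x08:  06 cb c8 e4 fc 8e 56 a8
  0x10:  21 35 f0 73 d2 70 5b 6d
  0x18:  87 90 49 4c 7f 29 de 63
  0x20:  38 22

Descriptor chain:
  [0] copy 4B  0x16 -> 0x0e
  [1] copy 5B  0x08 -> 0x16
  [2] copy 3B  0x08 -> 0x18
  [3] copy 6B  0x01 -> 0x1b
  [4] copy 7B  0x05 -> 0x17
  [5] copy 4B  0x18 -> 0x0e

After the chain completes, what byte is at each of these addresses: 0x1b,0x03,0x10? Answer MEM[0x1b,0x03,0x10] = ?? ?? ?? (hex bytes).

#0 dst[0x0e+4] := {0x5b,0x6d,0x87,0x90}
#1 dst[0x16+5] := {0x06,0xcb,0xc8,0xe4,0xfc}
#2 dst[0x18+3] := {0x06,0xcb,0xc8}
#3 dst[0x1b+6] := {0xdd,0x5d,0xf9,0xab,0xf0,0x73}
#4 dst[0x17+7] := {0xf0,0x73,0xf2,0x06,0xcb,0xc8,0xe4}
#5 dst[0x0e+4] := {0x73,0xf2,0x06,0xcb}
query mem[0x1b]=0xcb, mem[0x03]=0xf9, mem[0x10]=0x06

MEM[0x1b,0x03,0x10] = cb f9 06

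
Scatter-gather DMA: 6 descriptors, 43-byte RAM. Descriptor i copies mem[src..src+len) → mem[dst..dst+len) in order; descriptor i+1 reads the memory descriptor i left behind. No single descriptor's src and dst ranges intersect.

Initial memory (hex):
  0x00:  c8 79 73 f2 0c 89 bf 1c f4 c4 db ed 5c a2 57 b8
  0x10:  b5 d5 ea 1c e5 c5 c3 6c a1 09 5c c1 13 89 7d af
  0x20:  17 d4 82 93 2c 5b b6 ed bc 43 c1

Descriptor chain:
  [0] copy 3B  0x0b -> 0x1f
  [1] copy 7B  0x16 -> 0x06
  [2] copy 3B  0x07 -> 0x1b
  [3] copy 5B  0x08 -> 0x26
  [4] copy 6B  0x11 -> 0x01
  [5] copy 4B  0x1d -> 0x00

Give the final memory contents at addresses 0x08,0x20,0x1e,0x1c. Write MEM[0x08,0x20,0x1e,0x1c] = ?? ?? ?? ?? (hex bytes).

[0] 0x0b->0x1f len=3 : ed 5c a2
[1] 0x16->0x06 len=7 : c3 6c a1 09 5c c1 13
[2] 0x07->0x1b len=3 : 6c a1 09
[3] 0x08->0x26 len=5 : a1 09 5c c1 13
[4] 0x11->0x01 len=6 : d5 ea 1c e5 c5 c3
[5] 0x1d->0x00 len=4 : 09 7d ed 5c
query mem[0x08]=0xa1, mem[0x20]=0x5c, mem[0x1e]=0x7d, mem[0x1c]=0xa1

MEM[0x08,0x20,0x1e,0x1c] = a1 5c 7d a1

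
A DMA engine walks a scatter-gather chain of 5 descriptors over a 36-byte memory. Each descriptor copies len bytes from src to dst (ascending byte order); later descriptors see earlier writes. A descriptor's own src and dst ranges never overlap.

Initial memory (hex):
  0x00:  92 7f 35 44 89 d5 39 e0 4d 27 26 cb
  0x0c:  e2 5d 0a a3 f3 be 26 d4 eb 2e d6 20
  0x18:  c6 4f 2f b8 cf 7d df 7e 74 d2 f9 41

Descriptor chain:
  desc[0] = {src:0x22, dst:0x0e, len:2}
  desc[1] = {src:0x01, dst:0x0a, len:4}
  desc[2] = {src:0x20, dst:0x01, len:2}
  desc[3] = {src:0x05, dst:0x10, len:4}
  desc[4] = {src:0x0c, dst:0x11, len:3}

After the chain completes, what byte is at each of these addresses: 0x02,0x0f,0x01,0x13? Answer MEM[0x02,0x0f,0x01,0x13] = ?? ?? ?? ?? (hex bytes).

D0: mem[0x0e..0x0f] <- [f9 41]
D1: mem[0x0a..0x0d] <- [7f 35 44 89]
D2: mem[0x01..0x02] <- [74 d2]
D3: mem[0x10..0x13] <- [d5 39 e0 4d]
D4: mem[0x11..0x13] <- [44 89 f9]
query mem[0x02]=0xd2, mem[0x0f]=0x41, mem[0x01]=0x74, mem[0x13]=0xf9

MEM[0x02,0x0f,0x01,0x13] = d2 41 74 f9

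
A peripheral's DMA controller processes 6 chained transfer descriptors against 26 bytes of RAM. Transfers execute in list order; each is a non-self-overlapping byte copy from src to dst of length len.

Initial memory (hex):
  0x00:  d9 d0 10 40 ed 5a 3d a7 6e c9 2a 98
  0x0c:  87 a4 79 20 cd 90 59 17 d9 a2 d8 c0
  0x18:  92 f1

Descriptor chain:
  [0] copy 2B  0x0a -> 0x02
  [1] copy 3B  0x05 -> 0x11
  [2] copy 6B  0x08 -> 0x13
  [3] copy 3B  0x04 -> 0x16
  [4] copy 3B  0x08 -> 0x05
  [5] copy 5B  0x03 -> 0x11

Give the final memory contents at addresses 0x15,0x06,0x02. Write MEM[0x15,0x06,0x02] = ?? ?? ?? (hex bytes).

[0] 0x0a->0x02 len=2 : 2a 98
[1] 0x05->0x11 len=3 : 5a 3d a7
[2] 0x08->0x13 len=6 : 6e c9 2a 98 87 a4
[3] 0x04->0x16 len=3 : ed 5a 3d
[4] 0x08->0x05 len=3 : 6e c9 2a
[5] 0x03->0x11 len=5 : 98 ed 6e c9 2a
query mem[0x15]=0x2a, mem[0x06]=0xc9, mem[0x02]=0x2a

MEM[0x15,0x06,0x02] = 2a c9 2a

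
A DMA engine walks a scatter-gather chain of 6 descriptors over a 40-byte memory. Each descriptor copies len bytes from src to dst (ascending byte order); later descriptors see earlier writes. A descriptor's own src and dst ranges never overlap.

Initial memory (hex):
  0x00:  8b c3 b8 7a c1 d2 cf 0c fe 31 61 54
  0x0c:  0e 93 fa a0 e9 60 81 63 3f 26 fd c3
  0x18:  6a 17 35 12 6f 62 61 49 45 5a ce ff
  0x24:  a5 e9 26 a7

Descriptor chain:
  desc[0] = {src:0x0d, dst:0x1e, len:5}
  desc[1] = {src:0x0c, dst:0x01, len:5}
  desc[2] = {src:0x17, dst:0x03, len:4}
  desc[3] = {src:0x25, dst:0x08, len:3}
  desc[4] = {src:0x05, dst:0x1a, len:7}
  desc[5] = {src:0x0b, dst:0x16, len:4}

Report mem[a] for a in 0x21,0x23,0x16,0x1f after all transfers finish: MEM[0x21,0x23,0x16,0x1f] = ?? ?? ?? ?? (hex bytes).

MEM[0x21,0x23,0x16,0x1f] = e9 ff 54 a7

D0: mem[0x1e..0x22] <- [93 fa a0 e9 60]
D1: mem[0x01..0x05] <- [0e 93 fa a0 e9]
D2: mem[0x03..0x06] <- [c3 6a 17 35]
D3: mem[0x08..0x0a] <- [e9 26 a7]
D4: mem[0x1a..0x20] <- [17 35 0c e9 26 a7 54]
D5: mem[0x16..0x19] <- [54 0e 93 fa]
query mem[0x21]=0xe9, mem[0x23]=0xff, mem[0x16]=0x54, mem[0x1f]=0xa7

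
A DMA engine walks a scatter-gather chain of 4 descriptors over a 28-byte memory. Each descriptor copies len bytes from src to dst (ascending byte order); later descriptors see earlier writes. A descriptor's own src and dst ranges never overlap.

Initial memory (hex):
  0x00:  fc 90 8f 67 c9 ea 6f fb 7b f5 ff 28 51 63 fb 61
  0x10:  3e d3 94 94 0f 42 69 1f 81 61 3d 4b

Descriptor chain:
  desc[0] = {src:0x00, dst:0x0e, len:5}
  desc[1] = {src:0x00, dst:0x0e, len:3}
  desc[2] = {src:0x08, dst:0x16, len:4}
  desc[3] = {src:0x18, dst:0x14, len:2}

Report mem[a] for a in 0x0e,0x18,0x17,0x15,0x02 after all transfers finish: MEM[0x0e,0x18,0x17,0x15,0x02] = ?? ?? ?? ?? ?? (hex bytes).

#0 dst[0x0e+5] := {0xfc,0x90,0x8f,0x67,0xc9}
#1 dst[0x0e+3] := {0xfc,0x90,0x8f}
#2 dst[0x16+4] := {0x7b,0xf5,0xff,0x28}
#3 dst[0x14+2] := {0xff,0x28}
query mem[0x0e]=0xfc, mem[0x18]=0xff, mem[0x17]=0xf5, mem[0x15]=0x28, mem[0x02]=0x8f

MEM[0x0e,0x18,0x17,0x15,0x02] = fc ff f5 28 8f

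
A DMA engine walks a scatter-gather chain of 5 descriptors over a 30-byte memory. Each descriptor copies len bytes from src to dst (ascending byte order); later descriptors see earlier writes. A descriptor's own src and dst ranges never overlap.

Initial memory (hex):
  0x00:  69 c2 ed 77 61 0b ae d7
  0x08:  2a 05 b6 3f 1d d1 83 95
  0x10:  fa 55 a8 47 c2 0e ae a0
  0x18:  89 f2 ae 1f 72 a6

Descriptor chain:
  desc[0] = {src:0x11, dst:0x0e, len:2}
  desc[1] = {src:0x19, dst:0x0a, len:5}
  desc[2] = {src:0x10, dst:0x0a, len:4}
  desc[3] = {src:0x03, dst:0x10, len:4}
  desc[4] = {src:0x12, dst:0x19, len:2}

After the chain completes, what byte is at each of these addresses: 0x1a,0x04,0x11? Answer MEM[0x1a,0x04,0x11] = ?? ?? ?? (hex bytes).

MEM[0x1a,0x04,0x11] = ae 61 61

D0: mem[0x0e..0x0f] <- [55 a8]
D1: mem[0x0a..0x0e] <- [f2 ae 1f 72 a6]
D2: mem[0x0a..0x0d] <- [fa 55 a8 47]
D3: mem[0x10..0x13] <- [77 61 0b ae]
D4: mem[0x19..0x1a] <- [0b ae]
query mem[0x1a]=0xae, mem[0x04]=0x61, mem[0x11]=0x61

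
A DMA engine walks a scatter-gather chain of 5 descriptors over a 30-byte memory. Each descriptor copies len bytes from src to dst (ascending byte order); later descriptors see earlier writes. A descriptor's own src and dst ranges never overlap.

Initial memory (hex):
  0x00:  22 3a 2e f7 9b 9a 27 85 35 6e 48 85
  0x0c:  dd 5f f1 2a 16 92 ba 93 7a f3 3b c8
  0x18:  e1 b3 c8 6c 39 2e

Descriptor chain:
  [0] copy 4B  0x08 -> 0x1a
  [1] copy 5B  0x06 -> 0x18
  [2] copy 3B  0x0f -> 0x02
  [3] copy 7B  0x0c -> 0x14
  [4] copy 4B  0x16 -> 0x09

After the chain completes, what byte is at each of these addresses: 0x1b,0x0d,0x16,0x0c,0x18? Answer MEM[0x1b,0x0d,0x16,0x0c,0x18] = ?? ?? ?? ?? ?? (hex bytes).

[0] 0x08->0x1a len=4 : 35 6e 48 85
[1] 0x06->0x18 len=5 : 27 85 35 6e 48
[2] 0x0f->0x02 len=3 : 2a 16 92
[3] 0x0c->0x14 len=7 : dd 5f f1 2a 16 92 ba
[4] 0x16->0x09 len=4 : f1 2a 16 92
query mem[0x1b]=0x6e, mem[0x0d]=0x5f, mem[0x16]=0xf1, mem[0x0c]=0x92, mem[0x18]=0x16

MEM[0x1b,0x0d,0x16,0x0c,0x18] = 6e 5f f1 92 16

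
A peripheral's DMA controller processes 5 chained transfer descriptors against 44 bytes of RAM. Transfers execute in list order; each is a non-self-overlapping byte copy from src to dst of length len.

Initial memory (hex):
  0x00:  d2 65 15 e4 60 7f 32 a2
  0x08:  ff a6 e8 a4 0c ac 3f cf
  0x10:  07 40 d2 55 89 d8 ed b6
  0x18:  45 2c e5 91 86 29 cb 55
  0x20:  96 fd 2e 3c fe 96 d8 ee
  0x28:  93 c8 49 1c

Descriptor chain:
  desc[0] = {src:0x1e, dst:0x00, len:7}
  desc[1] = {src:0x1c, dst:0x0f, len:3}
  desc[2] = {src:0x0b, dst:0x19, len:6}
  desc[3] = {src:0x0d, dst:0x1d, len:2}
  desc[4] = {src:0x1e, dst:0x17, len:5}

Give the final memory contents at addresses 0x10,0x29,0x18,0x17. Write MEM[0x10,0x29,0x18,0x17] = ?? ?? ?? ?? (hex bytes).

[0] 0x1e->0x00 len=7 : cb 55 96 fd 2e 3c fe
[1] 0x1c->0x0f len=3 : 86 29 cb
[2] 0x0b->0x19 len=6 : a4 0c ac 3f 86 29
[3] 0x0d->0x1d len=2 : ac 3f
[4] 0x1e->0x17 len=5 : 3f 55 96 fd 2e
query mem[0x10]=0x29, mem[0x29]=0xc8, mem[0x18]=0x55, mem[0x17]=0x3f

MEM[0x10,0x29,0x18,0x17] = 29 c8 55 3f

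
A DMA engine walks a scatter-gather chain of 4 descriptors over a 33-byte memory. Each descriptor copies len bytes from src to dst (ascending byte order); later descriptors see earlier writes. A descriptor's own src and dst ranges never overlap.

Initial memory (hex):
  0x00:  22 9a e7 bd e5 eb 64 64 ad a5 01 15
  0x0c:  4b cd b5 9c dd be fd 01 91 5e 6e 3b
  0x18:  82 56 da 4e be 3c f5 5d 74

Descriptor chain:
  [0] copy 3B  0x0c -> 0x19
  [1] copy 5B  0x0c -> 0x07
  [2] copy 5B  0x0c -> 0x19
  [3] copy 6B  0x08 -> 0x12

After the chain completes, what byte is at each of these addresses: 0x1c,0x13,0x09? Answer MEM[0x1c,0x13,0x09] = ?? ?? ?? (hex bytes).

#0 dst[0x19+3] := {0x4b,0xcd,0xb5}
#1 dst[0x07+5] := {0x4b,0xcd,0xb5,0x9c,0xdd}
#2 dst[0x19+5] := {0x4b,0xcd,0xb5,0x9c,0xdd}
#3 dst[0x12+6] := {0xcd,0xb5,0x9c,0xdd,0x4b,0xcd}
query mem[0x1c]=0x9c, mem[0x13]=0xb5, mem[0x09]=0xb5

MEM[0x1c,0x13,0x09] = 9c b5 b5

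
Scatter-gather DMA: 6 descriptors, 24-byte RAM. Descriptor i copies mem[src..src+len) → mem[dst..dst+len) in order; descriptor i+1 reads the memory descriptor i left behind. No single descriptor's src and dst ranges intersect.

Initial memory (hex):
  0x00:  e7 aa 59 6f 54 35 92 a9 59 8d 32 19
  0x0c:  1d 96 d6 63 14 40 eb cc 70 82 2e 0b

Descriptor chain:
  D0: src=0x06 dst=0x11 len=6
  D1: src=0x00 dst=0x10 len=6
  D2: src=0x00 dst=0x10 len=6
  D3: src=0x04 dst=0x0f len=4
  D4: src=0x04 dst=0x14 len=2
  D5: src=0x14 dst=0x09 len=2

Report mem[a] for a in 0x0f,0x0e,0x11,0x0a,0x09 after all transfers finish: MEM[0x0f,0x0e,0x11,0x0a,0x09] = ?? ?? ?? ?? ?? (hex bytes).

MEM[0x0f,0x0e,0x11,0x0a,0x09] = 54 d6 92 35 54

#0 dst[0x11+6] := {0x92,0xa9,0x59,0x8d,0x32,0x19}
#1 dst[0x10+6] := {0xe7,0xaa,0x59,0x6f,0x54,0x35}
#2 dst[0x10+6] := {0xe7,0xaa,0x59,0x6f,0x54,0x35}
#3 dst[0x0f+4] := {0x54,0x35,0x92,0xa9}
#4 dst[0x14+2] := {0x54,0x35}
#5 dst[0x09+2] := {0x54,0x35}
query mem[0x0f]=0x54, mem[0x0e]=0xd6, mem[0x11]=0x92, mem[0x0a]=0x35, mem[0x09]=0x54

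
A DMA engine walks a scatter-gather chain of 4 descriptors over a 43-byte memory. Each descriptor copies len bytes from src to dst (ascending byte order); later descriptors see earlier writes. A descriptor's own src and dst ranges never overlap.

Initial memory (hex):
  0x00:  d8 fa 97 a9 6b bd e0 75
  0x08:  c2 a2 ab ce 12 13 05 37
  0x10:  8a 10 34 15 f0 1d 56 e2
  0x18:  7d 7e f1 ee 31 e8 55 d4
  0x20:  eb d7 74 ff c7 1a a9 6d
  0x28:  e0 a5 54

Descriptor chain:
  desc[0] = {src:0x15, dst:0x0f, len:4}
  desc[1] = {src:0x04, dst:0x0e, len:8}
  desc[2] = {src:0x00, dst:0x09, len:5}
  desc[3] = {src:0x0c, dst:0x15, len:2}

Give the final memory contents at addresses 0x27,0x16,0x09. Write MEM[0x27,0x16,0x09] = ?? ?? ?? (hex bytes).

  after D0: wrote 4B at 0x0f = 1d56e27d
  after D1: wrote 8B at 0x0e = 6bbde075c2a2abce
  after D2: wrote 5B at 0x09 = d8fa97a96b
  after D3: wrote 2B at 0x15 = a96b
query mem[0x27]=0x6d, mem[0x16]=0x6b, mem[0x09]=0xd8

MEM[0x27,0x16,0x09] = 6d 6b d8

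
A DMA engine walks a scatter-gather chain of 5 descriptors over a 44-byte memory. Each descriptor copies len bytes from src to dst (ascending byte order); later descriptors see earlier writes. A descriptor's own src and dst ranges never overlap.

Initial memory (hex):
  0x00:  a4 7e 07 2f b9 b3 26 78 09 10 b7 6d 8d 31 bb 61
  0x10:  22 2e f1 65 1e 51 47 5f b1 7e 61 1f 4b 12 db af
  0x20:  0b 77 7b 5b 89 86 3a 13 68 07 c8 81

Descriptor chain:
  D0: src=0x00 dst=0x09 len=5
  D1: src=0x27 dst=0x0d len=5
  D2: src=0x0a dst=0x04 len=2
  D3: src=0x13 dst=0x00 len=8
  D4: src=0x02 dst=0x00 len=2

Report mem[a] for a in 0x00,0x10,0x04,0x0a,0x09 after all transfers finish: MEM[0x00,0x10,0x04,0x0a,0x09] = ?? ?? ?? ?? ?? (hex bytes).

MEM[0x00,0x10,0x04,0x0a,0x09] = 51 c8 5f 7e a4

#0 dst[0x09+5] := {0xa4,0x7e,0x07,0x2f,0xb9}
#1 dst[0x0d+5] := {0x13,0x68,0x07,0xc8,0x81}
#2 dst[0x04+2] := {0x7e,0x07}
#3 dst[0x00+8] := {0x65,0x1e,0x51,0x47,0x5f,0xb1,0x7e,0x61}
#4 dst[0x00+2] := {0x51,0x47}
query mem[0x00]=0x51, mem[0x10]=0xc8, mem[0x04]=0x5f, mem[0x0a]=0x7e, mem[0x09]=0xa4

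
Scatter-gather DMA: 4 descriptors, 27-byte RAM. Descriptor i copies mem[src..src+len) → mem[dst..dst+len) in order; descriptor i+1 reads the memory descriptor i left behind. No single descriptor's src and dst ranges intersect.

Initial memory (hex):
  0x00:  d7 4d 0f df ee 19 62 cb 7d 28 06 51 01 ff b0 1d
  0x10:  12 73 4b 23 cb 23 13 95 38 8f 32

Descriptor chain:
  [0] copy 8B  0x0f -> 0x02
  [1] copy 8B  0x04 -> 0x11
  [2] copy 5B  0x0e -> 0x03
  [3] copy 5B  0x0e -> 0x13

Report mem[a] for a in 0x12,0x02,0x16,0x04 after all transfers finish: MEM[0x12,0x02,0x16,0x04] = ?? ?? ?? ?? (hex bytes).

#0 dst[0x02+8] := {0x1d,0x12,0x73,0x4b,0x23,0xcb,0x23,0x13}
#1 dst[0x11+8] := {0x73,0x4b,0x23,0xcb,0x23,0x13,0x06,0x51}
#2 dst[0x03+5] := {0xb0,0x1d,0x12,0x73,0x4b}
#3 dst[0x13+5] := {0xb0,0x1d,0x12,0x73,0x4b}
query mem[0x12]=0x4b, mem[0x02]=0x1d, mem[0x16]=0x73, mem[0x04]=0x1d

MEM[0x12,0x02,0x16,0x04] = 4b 1d 73 1d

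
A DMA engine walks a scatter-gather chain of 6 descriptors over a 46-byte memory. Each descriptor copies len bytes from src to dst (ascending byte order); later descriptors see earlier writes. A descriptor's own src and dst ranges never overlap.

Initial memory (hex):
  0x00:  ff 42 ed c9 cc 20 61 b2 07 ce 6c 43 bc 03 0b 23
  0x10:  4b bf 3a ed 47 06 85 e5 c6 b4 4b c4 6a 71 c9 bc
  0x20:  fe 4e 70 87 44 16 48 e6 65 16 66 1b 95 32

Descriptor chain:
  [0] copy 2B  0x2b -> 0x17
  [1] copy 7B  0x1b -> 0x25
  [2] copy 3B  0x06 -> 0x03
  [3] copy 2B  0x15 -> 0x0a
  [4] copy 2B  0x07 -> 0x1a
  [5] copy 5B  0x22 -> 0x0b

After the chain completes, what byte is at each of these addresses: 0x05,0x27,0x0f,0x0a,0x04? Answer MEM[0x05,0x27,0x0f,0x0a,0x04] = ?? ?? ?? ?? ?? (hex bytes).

  after D0: wrote 2B at 0x17 = 1b95
  after D1: wrote 7B at 0x25 = c46a71c9bcfe4e
  after D2: wrote 3B at 0x03 = 61b207
  after D3: wrote 2B at 0x0a = 0685
  after D4: wrote 2B at 0x1a = b207
  after D5: wrote 5B at 0x0b = 708744c46a
query mem[0x05]=0x07, mem[0x27]=0x71, mem[0x0f]=0x6a, mem[0x0a]=0x06, mem[0x04]=0xb2

MEM[0x05,0x27,0x0f,0x0a,0x04] = 07 71 6a 06 b2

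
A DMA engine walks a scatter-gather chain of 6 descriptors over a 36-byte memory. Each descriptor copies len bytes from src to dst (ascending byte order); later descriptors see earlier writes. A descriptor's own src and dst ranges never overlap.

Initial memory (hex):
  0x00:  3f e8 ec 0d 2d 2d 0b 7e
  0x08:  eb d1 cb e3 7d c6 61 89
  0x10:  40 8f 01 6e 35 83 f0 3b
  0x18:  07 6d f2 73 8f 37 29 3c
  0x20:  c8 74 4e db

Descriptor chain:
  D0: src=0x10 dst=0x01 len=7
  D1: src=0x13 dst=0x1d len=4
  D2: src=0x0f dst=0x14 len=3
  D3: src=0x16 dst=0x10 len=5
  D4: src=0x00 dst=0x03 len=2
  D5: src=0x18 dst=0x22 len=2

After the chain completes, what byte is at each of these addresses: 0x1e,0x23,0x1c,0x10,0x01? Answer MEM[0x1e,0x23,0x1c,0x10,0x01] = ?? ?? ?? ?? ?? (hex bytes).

[0] 0x10->0x01 len=7 : 40 8f 01 6e 35 83 f0
[1] 0x13->0x1d len=4 : 6e 35 83 f0
[2] 0x0f->0x14 len=3 : 89 40 8f
[3] 0x16->0x10 len=5 : 8f 3b 07 6d f2
[4] 0x00->0x03 len=2 : 3f 40
[5] 0x18->0x22 len=2 : 07 6d
query mem[0x1e]=0x35, mem[0x23]=0x6d, mem[0x1c]=0x8f, mem[0x10]=0x8f, mem[0x01]=0x40

MEM[0x1e,0x23,0x1c,0x10,0x01] = 35 6d 8f 8f 40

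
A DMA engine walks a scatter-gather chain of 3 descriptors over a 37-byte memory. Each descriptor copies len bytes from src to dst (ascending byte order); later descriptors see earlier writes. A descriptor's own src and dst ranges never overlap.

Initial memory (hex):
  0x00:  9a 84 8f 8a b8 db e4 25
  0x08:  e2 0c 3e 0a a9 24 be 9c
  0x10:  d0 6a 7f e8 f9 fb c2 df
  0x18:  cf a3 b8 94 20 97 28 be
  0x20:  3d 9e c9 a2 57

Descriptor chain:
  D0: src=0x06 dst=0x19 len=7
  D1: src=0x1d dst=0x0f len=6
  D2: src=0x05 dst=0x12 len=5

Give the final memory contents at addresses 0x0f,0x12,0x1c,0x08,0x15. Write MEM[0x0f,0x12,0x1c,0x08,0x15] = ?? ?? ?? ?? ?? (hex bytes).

D0: mem[0x19..0x1f] <- [e4 25 e2 0c 3e 0a a9]
D1: mem[0x0f..0x14] <- [3e 0a a9 3d 9e c9]
D2: mem[0x12..0x16] <- [db e4 25 e2 0c]
query mem[0x0f]=0x3e, mem[0x12]=0xdb, mem[0x1c]=0x0c, mem[0x08]=0xe2, mem[0x15]=0xe2

MEM[0x0f,0x12,0x1c,0x08,0x15] = 3e db 0c e2 e2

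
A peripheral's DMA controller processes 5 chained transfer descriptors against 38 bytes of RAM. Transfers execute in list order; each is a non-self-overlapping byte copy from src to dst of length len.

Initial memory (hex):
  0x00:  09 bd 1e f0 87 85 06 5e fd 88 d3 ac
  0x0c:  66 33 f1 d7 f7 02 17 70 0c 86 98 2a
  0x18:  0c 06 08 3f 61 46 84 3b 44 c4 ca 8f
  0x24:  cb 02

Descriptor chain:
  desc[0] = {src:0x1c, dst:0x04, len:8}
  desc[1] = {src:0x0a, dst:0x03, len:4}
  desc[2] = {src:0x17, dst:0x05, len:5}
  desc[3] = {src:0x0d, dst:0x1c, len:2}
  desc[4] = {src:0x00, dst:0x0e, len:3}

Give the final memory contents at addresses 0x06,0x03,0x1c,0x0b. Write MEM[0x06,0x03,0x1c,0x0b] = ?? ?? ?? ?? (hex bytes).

#0 dst[0x04+8] := {0x61,0x46,0x84,0x3b,0x44,0xc4,0xca,0x8f}
#1 dst[0x03+4] := {0xca,0x8f,0x66,0x33}
#2 dst[0x05+5] := {0x2a,0x0c,0x06,0x08,0x3f}
#3 dst[0x1c+2] := {0x33,0xf1}
#4 dst[0x0e+3] := {0x09,0xbd,0x1e}
query mem[0x06]=0x0c, mem[0x03]=0xca, mem[0x1c]=0x33, mem[0x0b]=0x8f

MEM[0x06,0x03,0x1c,0x0b] = 0c ca 33 8f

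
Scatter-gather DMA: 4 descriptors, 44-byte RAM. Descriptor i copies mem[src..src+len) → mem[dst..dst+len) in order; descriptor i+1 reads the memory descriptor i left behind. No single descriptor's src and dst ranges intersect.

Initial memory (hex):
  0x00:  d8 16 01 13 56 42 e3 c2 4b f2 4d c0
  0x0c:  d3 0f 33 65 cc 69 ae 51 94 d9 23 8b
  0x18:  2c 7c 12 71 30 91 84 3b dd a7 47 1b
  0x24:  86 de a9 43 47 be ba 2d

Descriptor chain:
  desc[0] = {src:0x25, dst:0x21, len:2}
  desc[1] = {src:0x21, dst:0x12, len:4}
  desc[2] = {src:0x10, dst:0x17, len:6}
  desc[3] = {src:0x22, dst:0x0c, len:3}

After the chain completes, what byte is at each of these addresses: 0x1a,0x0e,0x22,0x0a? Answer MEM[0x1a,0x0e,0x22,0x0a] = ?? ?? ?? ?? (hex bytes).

MEM[0x1a,0x0e,0x22,0x0a] = a9 86 a9 4d

[0] 0x25->0x21 len=2 : de a9
[1] 0x21->0x12 len=4 : de a9 1b 86
[2] 0x10->0x17 len=6 : cc 69 de a9 1b 86
[3] 0x22->0x0c len=3 : a9 1b 86
query mem[0x1a]=0xa9, mem[0x0e]=0x86, mem[0x22]=0xa9, mem[0x0a]=0x4d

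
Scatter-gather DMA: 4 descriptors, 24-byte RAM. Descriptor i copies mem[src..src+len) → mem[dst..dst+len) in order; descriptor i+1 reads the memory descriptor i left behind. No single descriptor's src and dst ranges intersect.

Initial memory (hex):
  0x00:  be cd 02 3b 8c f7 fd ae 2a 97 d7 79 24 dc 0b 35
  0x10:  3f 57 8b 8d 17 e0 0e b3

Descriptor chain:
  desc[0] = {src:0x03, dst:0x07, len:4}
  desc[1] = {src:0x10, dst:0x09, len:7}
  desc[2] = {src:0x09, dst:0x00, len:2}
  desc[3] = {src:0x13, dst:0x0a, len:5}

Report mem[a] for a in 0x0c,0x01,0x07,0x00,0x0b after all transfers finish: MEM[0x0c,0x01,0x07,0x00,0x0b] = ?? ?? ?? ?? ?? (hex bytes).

MEM[0x0c,0x01,0x07,0x00,0x0b] = e0 57 3b 3f 17

[0] 0x03->0x07 len=4 : 3b 8c f7 fd
[1] 0x10->0x09 len=7 : 3f 57 8b 8d 17 e0 0e
[2] 0x09->0x00 len=2 : 3f 57
[3] 0x13->0x0a len=5 : 8d 17 e0 0e b3
query mem[0x0c]=0xe0, mem[0x01]=0x57, mem[0x07]=0x3b, mem[0x00]=0x3f, mem[0x0b]=0x17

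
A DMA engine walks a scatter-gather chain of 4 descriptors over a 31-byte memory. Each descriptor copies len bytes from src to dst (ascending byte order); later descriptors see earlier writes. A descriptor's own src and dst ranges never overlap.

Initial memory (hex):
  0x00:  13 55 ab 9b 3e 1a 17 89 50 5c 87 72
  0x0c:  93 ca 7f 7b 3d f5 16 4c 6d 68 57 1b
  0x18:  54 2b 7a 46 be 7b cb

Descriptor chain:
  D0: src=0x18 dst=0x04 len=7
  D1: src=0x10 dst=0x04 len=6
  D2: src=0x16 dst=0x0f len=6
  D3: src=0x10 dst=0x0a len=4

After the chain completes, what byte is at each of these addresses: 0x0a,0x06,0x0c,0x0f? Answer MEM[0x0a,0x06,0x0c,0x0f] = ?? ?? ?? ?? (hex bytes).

MEM[0x0a,0x06,0x0c,0x0f] = 1b 16 2b 57

D0: mem[0x04..0x0a] <- [54 2b 7a 46 be 7b cb]
D1: mem[0x04..0x09] <- [3d f5 16 4c 6d 68]
D2: mem[0x0f..0x14] <- [57 1b 54 2b 7a 46]
D3: mem[0x0a..0x0d] <- [1b 54 2b 7a]
query mem[0x0a]=0x1b, mem[0x06]=0x16, mem[0x0c]=0x2b, mem[0x0f]=0x57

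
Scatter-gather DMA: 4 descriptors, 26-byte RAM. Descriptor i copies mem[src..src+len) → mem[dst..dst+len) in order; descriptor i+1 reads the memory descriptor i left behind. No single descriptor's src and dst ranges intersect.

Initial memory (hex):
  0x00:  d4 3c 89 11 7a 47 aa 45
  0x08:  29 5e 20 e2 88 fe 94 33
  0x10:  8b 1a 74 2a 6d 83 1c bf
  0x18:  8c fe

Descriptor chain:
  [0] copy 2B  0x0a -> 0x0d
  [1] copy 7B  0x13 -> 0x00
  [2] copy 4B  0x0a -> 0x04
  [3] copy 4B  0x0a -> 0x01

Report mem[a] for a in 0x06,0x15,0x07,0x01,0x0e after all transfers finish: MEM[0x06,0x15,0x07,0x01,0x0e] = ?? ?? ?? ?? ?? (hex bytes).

MEM[0x06,0x15,0x07,0x01,0x0e] = 88 83 20 20 e2

  after D0: wrote 2B at 0x0d = 20e2
  after D1: wrote 7B at 0x00 = 2a6d831cbf8cfe
  after D2: wrote 4B at 0x04 = 20e28820
  after D3: wrote 4B at 0x01 = 20e28820
query mem[0x06]=0x88, mem[0x15]=0x83, mem[0x07]=0x20, mem[0x01]=0x20, mem[0x0e]=0xe2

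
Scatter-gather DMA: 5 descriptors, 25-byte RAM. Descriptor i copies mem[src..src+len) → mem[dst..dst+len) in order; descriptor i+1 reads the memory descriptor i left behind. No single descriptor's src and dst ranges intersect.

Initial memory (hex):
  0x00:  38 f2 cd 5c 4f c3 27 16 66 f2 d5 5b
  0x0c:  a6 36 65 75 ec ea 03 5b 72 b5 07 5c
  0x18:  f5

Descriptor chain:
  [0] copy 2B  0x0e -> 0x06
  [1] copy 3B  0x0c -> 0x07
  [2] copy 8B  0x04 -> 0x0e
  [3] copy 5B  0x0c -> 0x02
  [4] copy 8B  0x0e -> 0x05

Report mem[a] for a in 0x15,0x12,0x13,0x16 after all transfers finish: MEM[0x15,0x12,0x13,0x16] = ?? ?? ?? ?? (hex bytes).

#0 dst[0x06+2] := {0x65,0x75}
#1 dst[0x07+3] := {0xa6,0x36,0x65}
#2 dst[0x0e+8] := {0x4f,0xc3,0x65,0xa6,0x36,0x65,0xd5,0x5b}
#3 dst[0x02+5] := {0xa6,0x36,0x4f,0xc3,0x65}
#4 dst[0x05+8] := {0x4f,0xc3,0x65,0xa6,0x36,0x65,0xd5,0x5b}
query mem[0x15]=0x5b, mem[0x12]=0x36, mem[0x13]=0x65, mem[0x16]=0x07

MEM[0x15,0x12,0x13,0x16] = 5b 36 65 07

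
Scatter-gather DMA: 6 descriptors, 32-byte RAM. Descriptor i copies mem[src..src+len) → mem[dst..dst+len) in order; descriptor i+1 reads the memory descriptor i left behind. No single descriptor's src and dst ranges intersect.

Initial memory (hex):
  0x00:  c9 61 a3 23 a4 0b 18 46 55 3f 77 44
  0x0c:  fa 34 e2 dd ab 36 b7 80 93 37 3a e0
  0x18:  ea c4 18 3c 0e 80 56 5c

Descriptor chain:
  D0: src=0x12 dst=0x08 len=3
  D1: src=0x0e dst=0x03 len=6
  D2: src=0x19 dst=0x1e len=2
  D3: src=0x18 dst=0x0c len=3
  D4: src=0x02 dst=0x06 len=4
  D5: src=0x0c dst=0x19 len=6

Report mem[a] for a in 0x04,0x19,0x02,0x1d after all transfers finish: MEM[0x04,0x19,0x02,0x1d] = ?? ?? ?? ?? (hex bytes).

#0 dst[0x08+3] := {0xb7,0x80,0x93}
#1 dst[0x03+6] := {0xe2,0xdd,0xab,0x36,0xb7,0x80}
#2 dst[0x1e+2] := {0xc4,0x18}
#3 dst[0x0c+3] := {0xea,0xc4,0x18}
#4 dst[0x06+4] := {0xa3,0xe2,0xdd,0xab}
#5 dst[0x19+6] := {0xea,0xc4,0x18,0xdd,0xab,0x36}
query mem[0x04]=0xdd, mem[0x19]=0xea, mem[0x02]=0xa3, mem[0x1d]=0xab

MEM[0x04,0x19,0x02,0x1d] = dd ea a3 ab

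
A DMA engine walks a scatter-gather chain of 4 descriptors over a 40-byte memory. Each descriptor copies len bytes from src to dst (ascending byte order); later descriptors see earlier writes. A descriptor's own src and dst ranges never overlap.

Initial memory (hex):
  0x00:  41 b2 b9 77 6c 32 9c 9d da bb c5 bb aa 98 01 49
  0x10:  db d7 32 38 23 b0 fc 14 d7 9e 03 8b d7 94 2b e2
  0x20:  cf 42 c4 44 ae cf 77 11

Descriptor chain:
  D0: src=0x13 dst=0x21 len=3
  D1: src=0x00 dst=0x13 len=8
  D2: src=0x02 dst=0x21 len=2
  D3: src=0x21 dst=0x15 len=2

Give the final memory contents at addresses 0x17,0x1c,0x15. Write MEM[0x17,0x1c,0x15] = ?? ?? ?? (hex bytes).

MEM[0x17,0x1c,0x15] = 6c d7 b9

D0: mem[0x21..0x23] <- [38 23 b0]
D1: mem[0x13..0x1a] <- [41 b2 b9 77 6c 32 9c 9d]
D2: mem[0x21..0x22] <- [b9 77]
D3: mem[0x15..0x16] <- [b9 77]
query mem[0x17]=0x6c, mem[0x1c]=0xd7, mem[0x15]=0xb9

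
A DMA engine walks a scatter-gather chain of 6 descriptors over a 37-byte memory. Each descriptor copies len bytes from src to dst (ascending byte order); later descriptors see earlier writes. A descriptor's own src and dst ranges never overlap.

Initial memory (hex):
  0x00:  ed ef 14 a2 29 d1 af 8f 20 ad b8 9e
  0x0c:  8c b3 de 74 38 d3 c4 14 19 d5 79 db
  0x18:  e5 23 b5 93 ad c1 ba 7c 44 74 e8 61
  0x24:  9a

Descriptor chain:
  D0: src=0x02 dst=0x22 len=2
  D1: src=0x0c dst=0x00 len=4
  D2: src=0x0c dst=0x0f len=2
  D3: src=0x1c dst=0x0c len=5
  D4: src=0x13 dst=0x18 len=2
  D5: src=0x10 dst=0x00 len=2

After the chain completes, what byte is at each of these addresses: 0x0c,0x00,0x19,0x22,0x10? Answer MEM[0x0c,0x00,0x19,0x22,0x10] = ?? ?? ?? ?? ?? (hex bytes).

MEM[0x0c,0x00,0x19,0x22,0x10] = ad 44 19 14 44

[0] 0x02->0x22 len=2 : 14 a2
[1] 0x0c->0x00 len=4 : 8c b3 de 74
[2] 0x0c->0x0f len=2 : 8c b3
[3] 0x1c->0x0c len=5 : ad c1 ba 7c 44
[4] 0x13->0x18 len=2 : 14 19
[5] 0x10->0x00 len=2 : 44 d3
query mem[0x0c]=0xad, mem[0x00]=0x44, mem[0x19]=0x19, mem[0x22]=0x14, mem[0x10]=0x44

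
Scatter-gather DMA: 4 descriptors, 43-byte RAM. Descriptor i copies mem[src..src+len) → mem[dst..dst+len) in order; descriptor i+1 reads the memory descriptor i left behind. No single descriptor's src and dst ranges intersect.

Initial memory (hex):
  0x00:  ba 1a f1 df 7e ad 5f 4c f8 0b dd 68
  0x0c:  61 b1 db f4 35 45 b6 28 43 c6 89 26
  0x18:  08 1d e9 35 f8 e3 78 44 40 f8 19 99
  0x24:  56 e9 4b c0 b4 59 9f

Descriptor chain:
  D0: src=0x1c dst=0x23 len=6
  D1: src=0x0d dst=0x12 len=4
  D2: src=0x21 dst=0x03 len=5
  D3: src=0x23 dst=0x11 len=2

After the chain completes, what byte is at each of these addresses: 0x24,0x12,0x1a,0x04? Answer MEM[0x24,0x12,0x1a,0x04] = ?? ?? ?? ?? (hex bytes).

#0 dst[0x23+6] := {0xf8,0xe3,0x78,0x44,0x40,0xf8}
#1 dst[0x12+4] := {0xb1,0xdb,0xf4,0x35}
#2 dst[0x03+5] := {0xf8,0x19,0xf8,0xe3,0x78}
#3 dst[0x11+2] := {0xf8,0xe3}
query mem[0x24]=0xe3, mem[0x12]=0xe3, mem[0x1a]=0xe9, mem[0x04]=0x19

MEM[0x24,0x12,0x1a,0x04] = e3 e3 e9 19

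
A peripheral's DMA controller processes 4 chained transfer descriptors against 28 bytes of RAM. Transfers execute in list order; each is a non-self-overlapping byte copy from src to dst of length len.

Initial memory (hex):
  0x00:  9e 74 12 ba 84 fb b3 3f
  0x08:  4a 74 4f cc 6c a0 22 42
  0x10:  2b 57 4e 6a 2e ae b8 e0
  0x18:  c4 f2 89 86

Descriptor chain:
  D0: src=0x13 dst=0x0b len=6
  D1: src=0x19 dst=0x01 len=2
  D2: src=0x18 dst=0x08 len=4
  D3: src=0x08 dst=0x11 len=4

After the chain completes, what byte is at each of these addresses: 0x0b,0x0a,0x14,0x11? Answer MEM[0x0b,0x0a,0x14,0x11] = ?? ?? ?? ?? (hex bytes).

D0: mem[0x0b..0x10] <- [6a 2e ae b8 e0 c4]
D1: mem[0x01..0x02] <- [f2 89]
D2: mem[0x08..0x0b] <- [c4 f2 89 86]
D3: mem[0x11..0x14] <- [c4 f2 89 86]
query mem[0x0b]=0x86, mem[0x0a]=0x89, mem[0x14]=0x86, mem[0x11]=0xc4

MEM[0x0b,0x0a,0x14,0x11] = 86 89 86 c4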